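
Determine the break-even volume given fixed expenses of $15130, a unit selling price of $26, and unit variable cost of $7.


Formula: BEQ = Fixed Costs / (Price - Variable Cost)
Contribution margin = $26 - $7 = $19/unit
BEQ = ceil($15130 / $19/unit) = ceil(796.32) = 797 units

797 units


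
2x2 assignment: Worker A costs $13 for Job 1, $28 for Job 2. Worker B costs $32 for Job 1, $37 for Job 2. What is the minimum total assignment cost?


Option 1: A->1 + B->2 = $13 + $37 = $50
Option 2: A->2 + B->1 = $28 + $32 = $60
Min cost = min($50, $60) = $50

$50


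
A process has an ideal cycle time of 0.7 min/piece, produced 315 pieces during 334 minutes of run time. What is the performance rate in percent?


Formula: Performance = (Ideal CT * Total Count) / Run Time * 100
Ideal output time = 0.7 * 315 = 220.5 min
Performance = 220.5 / 334 * 100 = 66.0%

66.0%


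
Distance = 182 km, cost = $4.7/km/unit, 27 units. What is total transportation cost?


TC = dist * cost * units = 182 * 4.7 * 27 = $23095.80

$23095.80


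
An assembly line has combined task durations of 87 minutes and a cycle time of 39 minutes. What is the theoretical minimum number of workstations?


Formula: N_min = ceil(Sum of Task Times / Cycle Time)
N_min = ceil(87 min / 39 min) = ceil(2.2308)
N_min = 3 stations

3


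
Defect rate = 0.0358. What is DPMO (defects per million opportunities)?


DPMO = defect_rate * 1000000 = 0.0358 * 1000000

35800


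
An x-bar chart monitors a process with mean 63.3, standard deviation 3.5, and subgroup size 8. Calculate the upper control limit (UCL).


UCL = 63.3 + 3 * 3.5 / sqrt(8)

67.01


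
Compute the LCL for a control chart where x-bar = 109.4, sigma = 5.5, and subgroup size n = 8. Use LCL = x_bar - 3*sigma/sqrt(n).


LCL = 109.4 - 3 * 5.5 / sqrt(8)

103.57


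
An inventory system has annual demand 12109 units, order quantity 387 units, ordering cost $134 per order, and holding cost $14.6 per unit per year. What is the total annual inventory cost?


TC = 12109/387 * 134 + 387/2 * 14.6

$7017.88


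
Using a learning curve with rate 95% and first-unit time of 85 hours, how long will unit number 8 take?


Formula: T_n = T_1 * (learning_rate)^(log2(n)) where learning_rate = rate/100
Doublings = log2(8) = 3
T_n = 85 * 0.95^3
T_n = 85 * 0.8574 = 72.9 hours

72.9 hours


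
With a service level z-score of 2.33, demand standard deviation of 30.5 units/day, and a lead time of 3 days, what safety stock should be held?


Formula: SS = z * sigma_d * sqrt(LT)
sqrt(LT) = sqrt(3) = 1.7321
SS = 2.33 * 30.5 * 1.7321
SS = 123.1 units

123.1 units


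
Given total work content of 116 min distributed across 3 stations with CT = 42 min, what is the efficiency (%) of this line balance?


Formula: Efficiency = Sum of Task Times / (N_stations * CT) * 100
Total station capacity = 3 stations * 42 min = 126 min
Efficiency = 116 / 126 * 100 = 92.1%

92.1%


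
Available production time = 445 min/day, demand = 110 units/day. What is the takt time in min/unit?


Formula: Takt Time = Available Production Time / Customer Demand
Takt = 445 min/day / 110 units/day
Takt = 4.05 min/unit

4.05 min/unit


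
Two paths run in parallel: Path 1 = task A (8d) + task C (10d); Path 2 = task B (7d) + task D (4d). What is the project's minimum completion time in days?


Path 1 = 8 + 10 = 18 days
Path 2 = 7 + 4 = 11 days
Duration = max(18, 11) = 18 days

18 days


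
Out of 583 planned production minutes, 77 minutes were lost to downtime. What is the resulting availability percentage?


Formula: Availability = (Planned Time - Downtime) / Planned Time * 100
Uptime = 583 - 77 = 506 min
Availability = 506 / 583 * 100 = 86.8%

86.8%


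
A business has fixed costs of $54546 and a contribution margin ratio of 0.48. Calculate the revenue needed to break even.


Formula: BER = Fixed Costs / Contribution Margin Ratio
BER = $54546 / 0.48
BER = $113637.50 (to the nearest cent)

$113637.50


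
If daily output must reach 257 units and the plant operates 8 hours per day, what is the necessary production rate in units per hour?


Formula: Production Rate = Daily Demand / Available Hours
Rate = 257 units/day / 8 hours/day
Rate = 32.1 units/hour

32.1 units/hour


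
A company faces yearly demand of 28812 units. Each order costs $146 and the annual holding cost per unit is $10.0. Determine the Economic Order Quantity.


Formula: EOQ = sqrt(2 * D * S / H)
Numerator: 2 * 28812 * 146 = 8413104
2DS/H = 8413104 / 10.0 = 841310.4
EOQ = sqrt(841310.4) = 917.2 units

917.2 units


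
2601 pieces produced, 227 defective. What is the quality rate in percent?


Formula: Quality Rate = Good Pieces / Total Pieces * 100
Good pieces = 2601 - 227 = 2374
QR = 2374 / 2601 * 100 = 91.3%

91.3%


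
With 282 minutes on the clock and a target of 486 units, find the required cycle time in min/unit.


Formula: CT = Available Time / Number of Units
CT = 282 min / 486 units
CT = 0.58 min/unit

0.58 min/unit


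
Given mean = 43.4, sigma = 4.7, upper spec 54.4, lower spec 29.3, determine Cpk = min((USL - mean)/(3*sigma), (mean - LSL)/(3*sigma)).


Cpu = (54.4 - 43.4) / (3 * 4.7) = 0.78
Cpl = (43.4 - 29.3) / (3 * 4.7) = 1.0
Cpk = min(0.78, 1.0) = 0.78

0.78


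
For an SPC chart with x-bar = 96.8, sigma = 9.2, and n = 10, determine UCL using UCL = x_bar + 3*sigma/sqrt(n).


UCL = 96.8 + 3 * 9.2 / sqrt(10)

105.53


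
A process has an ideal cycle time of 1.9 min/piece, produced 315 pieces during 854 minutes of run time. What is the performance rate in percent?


Formula: Performance = (Ideal CT * Total Count) / Run Time * 100
Ideal output time = 1.9 * 315 = 598.5 min
Performance = 598.5 / 854 * 100 = 70.1%

70.1%


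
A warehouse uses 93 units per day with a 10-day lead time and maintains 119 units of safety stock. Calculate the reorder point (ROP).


Formula: ROP = (Daily Demand * Lead Time) + Safety Stock
Demand during lead time = 93 * 10 = 930 units
ROP = 930 + 119 = 1049 units

1049 units


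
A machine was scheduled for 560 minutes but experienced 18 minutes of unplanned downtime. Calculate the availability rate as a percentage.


Formula: Availability = (Planned Time - Downtime) / Planned Time * 100
Uptime = 560 - 18 = 542 min
Availability = 542 / 560 * 100 = 96.8%

96.8%


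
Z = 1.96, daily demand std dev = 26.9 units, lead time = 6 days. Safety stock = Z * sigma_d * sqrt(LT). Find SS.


Formula: SS = z * sigma_d * sqrt(LT)
sqrt(LT) = sqrt(6) = 2.4495
SS = 1.96 * 26.9 * 2.4495
SS = 129.1 units

129.1 units


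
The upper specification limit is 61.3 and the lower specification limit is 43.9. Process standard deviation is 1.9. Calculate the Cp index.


Cp = (61.3 - 43.9) / (6 * 1.9)

1.53


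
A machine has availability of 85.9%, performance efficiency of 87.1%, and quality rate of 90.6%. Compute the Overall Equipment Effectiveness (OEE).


Formula: OEE = Availability * Performance * Quality / 10000
A * P = 85.9% * 87.1% / 100 = 74.82%
OEE = 74.82% * 90.6% / 100 = 67.8%

67.8%


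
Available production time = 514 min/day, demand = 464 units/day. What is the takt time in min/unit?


Formula: Takt Time = Available Production Time / Customer Demand
Takt = 514 min/day / 464 units/day
Takt = 1.11 min/unit

1.11 min/unit


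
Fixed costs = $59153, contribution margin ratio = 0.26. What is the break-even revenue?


Formula: BER = Fixed Costs / Contribution Margin Ratio
BER = $59153 / 0.26
BER = $227511.54 (to the nearest cent)

$227511.54


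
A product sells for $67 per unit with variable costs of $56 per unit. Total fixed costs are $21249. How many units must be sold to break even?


Formula: BEQ = Fixed Costs / (Price - Variable Cost)
Contribution margin = $67 - $56 = $11/unit
BEQ = ceil($21249 / $11/unit) = ceil(1931.73) = 1932 units

1932 units


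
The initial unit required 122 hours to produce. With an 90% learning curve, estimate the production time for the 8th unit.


Formula: T_n = T_1 * (learning_rate)^(log2(n)) where learning_rate = rate/100
Doublings = log2(8) = 3
T_n = 122 * 0.9^3
T_n = 122 * 0.729 = 88.9 hours

88.9 hours


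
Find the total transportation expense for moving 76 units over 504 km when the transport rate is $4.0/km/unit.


TC = dist * cost * units = 504 * 4.0 * 76 = $153216.00

$153216.00


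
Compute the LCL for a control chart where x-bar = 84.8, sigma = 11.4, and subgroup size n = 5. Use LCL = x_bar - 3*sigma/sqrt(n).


LCL = 84.8 - 3 * 11.4 / sqrt(5)

69.51


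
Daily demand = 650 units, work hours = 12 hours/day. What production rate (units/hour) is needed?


Formula: Production Rate = Daily Demand / Available Hours
Rate = 650 units/day / 12 hours/day
Rate = 54.2 units/hour

54.2 units/hour


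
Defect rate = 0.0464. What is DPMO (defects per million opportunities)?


DPMO = defect_rate * 1000000 = 0.0464 * 1000000

46400


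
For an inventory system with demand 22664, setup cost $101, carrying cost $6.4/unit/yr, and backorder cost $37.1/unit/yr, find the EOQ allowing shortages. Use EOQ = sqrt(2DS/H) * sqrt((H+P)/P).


Formula: EOQ* = sqrt(2DS/H) * sqrt((H+P)/P)
Base EOQ = sqrt(2*22664*101/6.4) = 845.77 units
Correction = sqrt((6.4+37.1)/37.1) = 1.08282
EOQ* = 845.77 * 1.08282 = 915.8 units

915.8 units


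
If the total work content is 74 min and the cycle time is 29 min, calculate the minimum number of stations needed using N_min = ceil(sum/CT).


Formula: N_min = ceil(Sum of Task Times / Cycle Time)
N_min = ceil(74 min / 29 min) = ceil(2.5517)
N_min = 3 stations

3


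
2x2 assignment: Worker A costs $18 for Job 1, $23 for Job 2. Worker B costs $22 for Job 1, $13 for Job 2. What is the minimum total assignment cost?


Option 1: A->1 + B->2 = $18 + $13 = $31
Option 2: A->2 + B->1 = $23 + $22 = $45
Min cost = min($31, $45) = $31

$31


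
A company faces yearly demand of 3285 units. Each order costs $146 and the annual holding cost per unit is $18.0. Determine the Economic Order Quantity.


Formula: EOQ = sqrt(2 * D * S / H)
Numerator: 2 * 3285 * 146 = 959220
2DS/H = 959220 / 18.0 = 53290.0
EOQ = sqrt(53290.0) = 230.8 units

230.8 units


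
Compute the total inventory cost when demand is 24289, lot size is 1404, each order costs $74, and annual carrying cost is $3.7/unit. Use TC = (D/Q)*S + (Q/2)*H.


TC = 24289/1404 * 74 + 1404/2 * 3.7

$3877.59


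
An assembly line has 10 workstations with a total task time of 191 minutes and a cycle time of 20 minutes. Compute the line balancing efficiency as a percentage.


Formula: Efficiency = Sum of Task Times / (N_stations * CT) * 100
Total station capacity = 10 stations * 20 min = 200 min
Efficiency = 191 / 200 * 100 = 95.5%

95.5%


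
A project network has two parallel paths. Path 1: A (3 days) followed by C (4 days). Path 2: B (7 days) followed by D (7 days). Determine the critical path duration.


Path 1 = 3 + 4 = 7 days
Path 2 = 7 + 7 = 14 days
Duration = max(7, 14) = 14 days

14 days


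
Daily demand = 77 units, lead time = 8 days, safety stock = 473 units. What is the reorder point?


Formula: ROP = (Daily Demand * Lead Time) + Safety Stock
Demand during lead time = 77 * 8 = 616 units
ROP = 616 + 473 = 1089 units

1089 units


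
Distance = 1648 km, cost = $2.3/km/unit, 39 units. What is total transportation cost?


TC = dist * cost * units = 1648 * 2.3 * 39 = $147825.60

$147825.60


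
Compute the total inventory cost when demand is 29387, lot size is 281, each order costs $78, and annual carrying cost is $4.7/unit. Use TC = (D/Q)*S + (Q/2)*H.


TC = 29387/281 * 78 + 281/2 * 4.7

$8817.60


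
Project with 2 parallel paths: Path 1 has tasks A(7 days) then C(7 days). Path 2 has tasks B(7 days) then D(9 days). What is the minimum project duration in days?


Path 1 = 7 + 7 = 14 days
Path 2 = 7 + 9 = 16 days
Duration = max(14, 16) = 16 days

16 days


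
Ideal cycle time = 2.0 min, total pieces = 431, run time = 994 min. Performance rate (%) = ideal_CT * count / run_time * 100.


Formula: Performance = (Ideal CT * Total Count) / Run Time * 100
Ideal output time = 2.0 * 431 = 862.0 min
Performance = 862.0 / 994 * 100 = 86.7%

86.7%


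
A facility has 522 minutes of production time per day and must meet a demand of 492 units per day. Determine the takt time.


Formula: Takt Time = Available Production Time / Customer Demand
Takt = 522 min/day / 492 units/day
Takt = 1.06 min/unit

1.06 min/unit


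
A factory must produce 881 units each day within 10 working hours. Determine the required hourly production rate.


Formula: Production Rate = Daily Demand / Available Hours
Rate = 881 units/day / 10 hours/day
Rate = 88.1 units/hour

88.1 units/hour


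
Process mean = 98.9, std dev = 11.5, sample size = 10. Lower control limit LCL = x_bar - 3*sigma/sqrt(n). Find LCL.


LCL = 98.9 - 3 * 11.5 / sqrt(10)

87.99


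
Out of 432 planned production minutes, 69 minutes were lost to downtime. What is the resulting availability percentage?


Formula: Availability = (Planned Time - Downtime) / Planned Time * 100
Uptime = 432 - 69 = 363 min
Availability = 363 / 432 * 100 = 84.0%

84.0%


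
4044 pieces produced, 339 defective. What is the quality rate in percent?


Formula: Quality Rate = Good Pieces / Total Pieces * 100
Good pieces = 4044 - 339 = 3705
QR = 3705 / 4044 * 100 = 91.6%

91.6%


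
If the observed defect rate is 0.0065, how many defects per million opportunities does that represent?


DPMO = defect_rate * 1000000 = 0.0065 * 1000000

6500


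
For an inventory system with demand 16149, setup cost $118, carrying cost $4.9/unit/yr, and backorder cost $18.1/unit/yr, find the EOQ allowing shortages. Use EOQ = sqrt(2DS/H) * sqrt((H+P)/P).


Formula: EOQ* = sqrt(2DS/H) * sqrt((H+P)/P)
Base EOQ = sqrt(2*16149*118/4.9) = 881.92 units
Correction = sqrt((4.9+18.1)/18.1) = 1.12726
EOQ* = 881.92 * 1.12726 = 994.2 units

994.2 units


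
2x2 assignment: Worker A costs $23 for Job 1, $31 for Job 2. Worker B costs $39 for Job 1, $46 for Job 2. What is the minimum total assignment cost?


Option 1: A->1 + B->2 = $23 + $46 = $69
Option 2: A->2 + B->1 = $31 + $39 = $70
Min cost = min($69, $70) = $69

$69


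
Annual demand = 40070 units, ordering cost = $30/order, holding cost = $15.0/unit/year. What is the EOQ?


Formula: EOQ = sqrt(2 * D * S / H)
Numerator: 2 * 40070 * 30 = 2404200
2DS/H = 2404200 / 15.0 = 160280.0
EOQ = sqrt(160280.0) = 400.3 units

400.3 units


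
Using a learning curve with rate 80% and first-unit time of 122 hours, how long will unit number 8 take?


Formula: T_n = T_1 * (learning_rate)^(log2(n)) where learning_rate = rate/100
Doublings = log2(8) = 3
T_n = 122 * 0.8^3
T_n = 122 * 0.512 = 62.5 hours

62.5 hours


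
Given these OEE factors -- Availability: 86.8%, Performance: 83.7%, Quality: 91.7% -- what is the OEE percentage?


Formula: OEE = Availability * Performance * Quality / 10000
A * P = 86.8% * 83.7% / 100 = 72.65%
OEE = 72.65% * 91.7% / 100 = 66.6%

66.6%


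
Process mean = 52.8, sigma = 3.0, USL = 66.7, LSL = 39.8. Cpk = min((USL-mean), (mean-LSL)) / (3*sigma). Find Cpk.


Cpu = (66.7 - 52.8) / (3 * 3.0) = 1.54
Cpl = (52.8 - 39.8) / (3 * 3.0) = 1.44
Cpk = min(1.54, 1.44) = 1.44

1.44


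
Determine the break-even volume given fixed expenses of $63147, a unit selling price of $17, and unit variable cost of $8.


Formula: BEQ = Fixed Costs / (Price - Variable Cost)
Contribution margin = $17 - $8 = $9/unit
BEQ = ceil($63147 / $9/unit) = ceil(7016.33) = 7017 units

7017 units


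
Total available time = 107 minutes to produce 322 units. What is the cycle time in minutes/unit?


Formula: CT = Available Time / Number of Units
CT = 107 min / 322 units
CT = 0.33 min/unit

0.33 min/unit


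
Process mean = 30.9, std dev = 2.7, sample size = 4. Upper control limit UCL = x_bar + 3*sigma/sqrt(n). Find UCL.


UCL = 30.9 + 3 * 2.7 / sqrt(4)

34.95


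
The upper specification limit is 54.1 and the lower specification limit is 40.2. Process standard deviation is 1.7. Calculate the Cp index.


Cp = (54.1 - 40.2) / (6 * 1.7)

1.36


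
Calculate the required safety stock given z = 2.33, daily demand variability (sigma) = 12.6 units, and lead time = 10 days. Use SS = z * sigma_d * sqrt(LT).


Formula: SS = z * sigma_d * sqrt(LT)
sqrt(LT) = sqrt(10) = 3.1623
SS = 2.33 * 12.6 * 3.1623
SS = 92.8 units

92.8 units


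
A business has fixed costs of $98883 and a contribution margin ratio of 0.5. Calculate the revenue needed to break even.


Formula: BER = Fixed Costs / Contribution Margin Ratio
BER = $98883 / 0.5
BER = $197766.00 (to the nearest cent)

$197766.00


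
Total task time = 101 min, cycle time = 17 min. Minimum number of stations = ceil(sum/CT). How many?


Formula: N_min = ceil(Sum of Task Times / Cycle Time)
N_min = ceil(101 min / 17 min) = ceil(5.9412)
N_min = 6 stations

6


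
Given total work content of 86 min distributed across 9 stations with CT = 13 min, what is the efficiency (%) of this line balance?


Formula: Efficiency = Sum of Task Times / (N_stations * CT) * 100
Total station capacity = 9 stations * 13 min = 117 min
Efficiency = 86 / 117 * 100 = 73.5%

73.5%


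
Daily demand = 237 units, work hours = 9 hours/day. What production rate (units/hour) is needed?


Formula: Production Rate = Daily Demand / Available Hours
Rate = 237 units/day / 9 hours/day
Rate = 26.3 units/hour

26.3 units/hour


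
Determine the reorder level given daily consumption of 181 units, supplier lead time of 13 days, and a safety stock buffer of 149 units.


Formula: ROP = (Daily Demand * Lead Time) + Safety Stock
Demand during lead time = 181 * 13 = 2353 units
ROP = 2353 + 149 = 2502 units

2502 units


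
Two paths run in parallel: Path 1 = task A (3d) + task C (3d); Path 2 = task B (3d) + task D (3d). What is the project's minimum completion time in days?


Path 1 = 3 + 3 = 6 days
Path 2 = 3 + 3 = 6 days
Duration = max(6, 6) = 6 days

6 days


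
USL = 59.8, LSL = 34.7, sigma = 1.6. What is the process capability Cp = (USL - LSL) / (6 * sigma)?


Cp = (59.8 - 34.7) / (6 * 1.6)

2.61


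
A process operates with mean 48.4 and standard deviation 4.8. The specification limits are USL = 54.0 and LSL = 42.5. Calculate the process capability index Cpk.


Cpu = (54.0 - 48.4) / (3 * 4.8) = 0.39
Cpl = (48.4 - 42.5) / (3 * 4.8) = 0.41
Cpk = min(0.39, 0.41) = 0.39

0.39


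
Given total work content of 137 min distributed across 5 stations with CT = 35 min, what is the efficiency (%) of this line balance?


Formula: Efficiency = Sum of Task Times / (N_stations * CT) * 100
Total station capacity = 5 stations * 35 min = 175 min
Efficiency = 137 / 175 * 100 = 78.3%

78.3%


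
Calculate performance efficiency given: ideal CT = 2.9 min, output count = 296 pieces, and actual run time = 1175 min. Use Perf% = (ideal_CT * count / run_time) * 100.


Formula: Performance = (Ideal CT * Total Count) / Run Time * 100
Ideal output time = 2.9 * 296 = 858.4 min
Performance = 858.4 / 1175 * 100 = 73.1%

73.1%


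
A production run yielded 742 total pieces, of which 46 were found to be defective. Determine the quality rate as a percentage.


Formula: Quality Rate = Good Pieces / Total Pieces * 100
Good pieces = 742 - 46 = 696
QR = 696 / 742 * 100 = 93.8%

93.8%


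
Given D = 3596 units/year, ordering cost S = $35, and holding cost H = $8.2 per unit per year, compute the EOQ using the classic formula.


Formula: EOQ = sqrt(2 * D * S / H)
Numerator: 2 * 3596 * 35 = 251720
2DS/H = 251720 / 8.2 = 30697.6
EOQ = sqrt(30697.6) = 175.2 units

175.2 units


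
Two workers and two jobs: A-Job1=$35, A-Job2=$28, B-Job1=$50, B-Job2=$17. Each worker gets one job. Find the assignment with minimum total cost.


Option 1: A->1 + B->2 = $35 + $17 = $52
Option 2: A->2 + B->1 = $28 + $50 = $78
Min cost = min($52, $78) = $52

$52


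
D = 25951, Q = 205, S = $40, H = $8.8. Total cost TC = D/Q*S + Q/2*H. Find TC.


TC = 25951/205 * 40 + 205/2 * 8.8

$5965.61


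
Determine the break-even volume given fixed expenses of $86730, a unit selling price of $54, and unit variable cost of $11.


Formula: BEQ = Fixed Costs / (Price - Variable Cost)
Contribution margin = $54 - $11 = $43/unit
BEQ = ceil($86730 / $43/unit) = ceil(2016.98) = 2017 units

2017 units


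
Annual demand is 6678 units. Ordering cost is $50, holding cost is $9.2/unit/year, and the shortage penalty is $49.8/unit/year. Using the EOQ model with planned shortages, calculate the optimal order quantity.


Formula: EOQ* = sqrt(2DS/H) * sqrt((H+P)/P)
Base EOQ = sqrt(2*6678*50/9.2) = 269.42 units
Correction = sqrt((9.2+49.8)/49.8) = 1.08846
EOQ* = 269.42 * 1.08846 = 293.3 units

293.3 units


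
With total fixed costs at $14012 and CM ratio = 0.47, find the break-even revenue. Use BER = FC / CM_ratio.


Formula: BER = Fixed Costs / Contribution Margin Ratio
BER = $14012 / 0.47
BER = $29812.77 (to the nearest cent)

$29812.77


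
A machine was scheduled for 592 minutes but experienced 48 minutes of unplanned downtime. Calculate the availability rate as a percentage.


Formula: Availability = (Planned Time - Downtime) / Planned Time * 100
Uptime = 592 - 48 = 544 min
Availability = 544 / 592 * 100 = 91.9%

91.9%


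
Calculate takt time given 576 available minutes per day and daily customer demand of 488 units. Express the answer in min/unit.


Formula: Takt Time = Available Production Time / Customer Demand
Takt = 576 min/day / 488 units/day
Takt = 1.18 min/unit

1.18 min/unit


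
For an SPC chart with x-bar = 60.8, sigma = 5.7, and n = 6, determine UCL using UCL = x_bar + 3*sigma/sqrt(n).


UCL = 60.8 + 3 * 5.7 / sqrt(6)

67.78


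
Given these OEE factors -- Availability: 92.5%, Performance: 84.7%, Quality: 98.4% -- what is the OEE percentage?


Formula: OEE = Availability * Performance * Quality / 10000
A * P = 92.5% * 84.7% / 100 = 78.35%
OEE = 78.35% * 98.4% / 100 = 77.1%

77.1%


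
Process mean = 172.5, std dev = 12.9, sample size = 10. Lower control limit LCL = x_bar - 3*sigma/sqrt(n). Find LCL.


LCL = 172.5 - 3 * 12.9 / sqrt(10)

160.26


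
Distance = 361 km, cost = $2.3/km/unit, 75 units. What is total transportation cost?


TC = dist * cost * units = 361 * 2.3 * 75 = $62272.50

$62272.50


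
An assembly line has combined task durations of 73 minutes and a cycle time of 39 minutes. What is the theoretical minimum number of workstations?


Formula: N_min = ceil(Sum of Task Times / Cycle Time)
N_min = ceil(73 min / 39 min) = ceil(1.8718)
N_min = 2 stations

2


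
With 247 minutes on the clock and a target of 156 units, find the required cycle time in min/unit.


Formula: CT = Available Time / Number of Units
CT = 247 min / 156 units
CT = 1.58 min/unit

1.58 min/unit


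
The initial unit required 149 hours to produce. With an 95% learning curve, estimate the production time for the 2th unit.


Formula: T_n = T_1 * (learning_rate)^(log2(n)) where learning_rate = rate/100
Doublings = log2(2) = 1
T_n = 149 * 0.95^1
T_n = 149 * 0.95 = 141.6 hours

141.6 hours


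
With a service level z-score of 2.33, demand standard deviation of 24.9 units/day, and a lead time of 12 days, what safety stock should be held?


Formula: SS = z * sigma_d * sqrt(LT)
sqrt(LT) = sqrt(12) = 3.4641
SS = 2.33 * 24.9 * 3.4641
SS = 201.0 units

201.0 units


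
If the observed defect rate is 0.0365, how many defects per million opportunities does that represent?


DPMO = defect_rate * 1000000 = 0.0365 * 1000000

36500


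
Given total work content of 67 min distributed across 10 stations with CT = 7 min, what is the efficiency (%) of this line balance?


Formula: Efficiency = Sum of Task Times / (N_stations * CT) * 100
Total station capacity = 10 stations * 7 min = 70 min
Efficiency = 67 / 70 * 100 = 95.7%

95.7%


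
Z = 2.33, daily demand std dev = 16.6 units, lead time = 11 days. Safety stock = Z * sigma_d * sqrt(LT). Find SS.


Formula: SS = z * sigma_d * sqrt(LT)
sqrt(LT) = sqrt(11) = 3.3166
SS = 2.33 * 16.6 * 3.3166
SS = 128.3 units

128.3 units


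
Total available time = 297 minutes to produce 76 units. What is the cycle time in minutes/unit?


Formula: CT = Available Time / Number of Units
CT = 297 min / 76 units
CT = 3.91 min/unit

3.91 min/unit


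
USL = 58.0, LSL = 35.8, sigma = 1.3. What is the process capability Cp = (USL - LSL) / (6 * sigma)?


Cp = (58.0 - 35.8) / (6 * 1.3)

2.85


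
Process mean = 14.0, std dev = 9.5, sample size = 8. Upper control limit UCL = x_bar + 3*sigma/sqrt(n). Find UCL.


UCL = 14.0 + 3 * 9.5 / sqrt(8)

24.08


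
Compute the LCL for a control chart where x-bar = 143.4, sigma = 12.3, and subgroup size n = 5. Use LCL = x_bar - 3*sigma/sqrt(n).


LCL = 143.4 - 3 * 12.3 / sqrt(5)

126.9


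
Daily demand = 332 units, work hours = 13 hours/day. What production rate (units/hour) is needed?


Formula: Production Rate = Daily Demand / Available Hours
Rate = 332 units/day / 13 hours/day
Rate = 25.5 units/hour

25.5 units/hour


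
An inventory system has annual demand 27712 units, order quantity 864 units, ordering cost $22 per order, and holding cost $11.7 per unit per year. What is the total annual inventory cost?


TC = 27712/864 * 22 + 864/2 * 11.7

$5760.03


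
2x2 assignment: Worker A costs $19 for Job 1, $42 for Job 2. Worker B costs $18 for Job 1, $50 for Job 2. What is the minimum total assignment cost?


Option 1: A->1 + B->2 = $19 + $50 = $69
Option 2: A->2 + B->1 = $42 + $18 = $60
Min cost = min($69, $60) = $60

$60


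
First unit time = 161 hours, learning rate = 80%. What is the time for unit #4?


Formula: T_n = T_1 * (learning_rate)^(log2(n)) where learning_rate = rate/100
Doublings = log2(4) = 2
T_n = 161 * 0.8^2
T_n = 161 * 0.64 = 103.0 hours

103.0 hours


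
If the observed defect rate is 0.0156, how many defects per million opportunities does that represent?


DPMO = defect_rate * 1000000 = 0.0156 * 1000000

15600


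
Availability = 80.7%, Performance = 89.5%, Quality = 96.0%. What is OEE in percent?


Formula: OEE = Availability * Performance * Quality / 10000
A * P = 80.7% * 89.5% / 100 = 72.23%
OEE = 72.23% * 96.0% / 100 = 69.3%

69.3%


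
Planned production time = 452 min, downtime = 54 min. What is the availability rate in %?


Formula: Availability = (Planned Time - Downtime) / Planned Time * 100
Uptime = 452 - 54 = 398 min
Availability = 398 / 452 * 100 = 88.1%

88.1%


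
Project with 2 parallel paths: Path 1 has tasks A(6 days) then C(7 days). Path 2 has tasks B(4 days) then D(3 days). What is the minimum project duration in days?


Path 1 = 6 + 7 = 13 days
Path 2 = 4 + 3 = 7 days
Duration = max(13, 7) = 13 days

13 days


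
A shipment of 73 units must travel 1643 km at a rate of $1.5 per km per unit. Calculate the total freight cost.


TC = dist * cost * units = 1643 * 1.5 * 73 = $179908.50

$179908.50


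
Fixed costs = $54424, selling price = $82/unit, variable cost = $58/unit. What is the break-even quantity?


Formula: BEQ = Fixed Costs / (Price - Variable Cost)
Contribution margin = $82 - $58 = $24/unit
BEQ = ceil($54424 / $24/unit) = ceil(2267.67) = 2268 units

2268 units


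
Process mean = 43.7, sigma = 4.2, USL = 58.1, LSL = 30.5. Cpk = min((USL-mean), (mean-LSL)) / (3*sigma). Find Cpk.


Cpu = (58.1 - 43.7) / (3 * 4.2) = 1.14
Cpl = (43.7 - 30.5) / (3 * 4.2) = 1.05
Cpk = min(1.14, 1.05) = 1.05

1.05


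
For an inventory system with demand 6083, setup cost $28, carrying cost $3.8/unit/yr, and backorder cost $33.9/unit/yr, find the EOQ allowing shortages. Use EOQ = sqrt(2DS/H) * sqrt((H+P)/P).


Formula: EOQ* = sqrt(2DS/H) * sqrt((H+P)/P)
Base EOQ = sqrt(2*6083*28/3.8) = 299.41 units
Correction = sqrt((3.8+33.9)/33.9) = 1.05456
EOQ* = 299.41 * 1.05456 = 315.7 units

315.7 units


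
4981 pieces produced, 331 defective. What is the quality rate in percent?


Formula: Quality Rate = Good Pieces / Total Pieces * 100
Good pieces = 4981 - 331 = 4650
QR = 4650 / 4981 * 100 = 93.4%

93.4%


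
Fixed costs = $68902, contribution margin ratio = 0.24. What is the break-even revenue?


Formula: BER = Fixed Costs / Contribution Margin Ratio
BER = $68902 / 0.24
BER = $287091.67 (to the nearest cent)

$287091.67


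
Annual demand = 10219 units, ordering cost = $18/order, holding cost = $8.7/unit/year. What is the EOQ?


Formula: EOQ = sqrt(2 * D * S / H)
Numerator: 2 * 10219 * 18 = 367884
2DS/H = 367884 / 8.7 = 42285.5
EOQ = sqrt(42285.5) = 205.6 units

205.6 units


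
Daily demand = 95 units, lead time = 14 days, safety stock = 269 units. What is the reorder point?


Formula: ROP = (Daily Demand * Lead Time) + Safety Stock
Demand during lead time = 95 * 14 = 1330 units
ROP = 1330 + 269 = 1599 units

1599 units


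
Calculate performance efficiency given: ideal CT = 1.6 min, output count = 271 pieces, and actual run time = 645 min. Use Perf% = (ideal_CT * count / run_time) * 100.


Formula: Performance = (Ideal CT * Total Count) / Run Time * 100
Ideal output time = 1.6 * 271 = 433.6 min
Performance = 433.6 / 645 * 100 = 67.2%

67.2%


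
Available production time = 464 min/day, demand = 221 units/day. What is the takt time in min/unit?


Formula: Takt Time = Available Production Time / Customer Demand
Takt = 464 min/day / 221 units/day
Takt = 2.1 min/unit

2.1 min/unit


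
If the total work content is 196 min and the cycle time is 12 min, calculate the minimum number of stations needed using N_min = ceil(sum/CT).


Formula: N_min = ceil(Sum of Task Times / Cycle Time)
N_min = ceil(196 min / 12 min) = ceil(16.3333)
N_min = 17 stations

17


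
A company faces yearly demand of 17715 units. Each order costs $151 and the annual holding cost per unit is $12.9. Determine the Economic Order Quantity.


Formula: EOQ = sqrt(2 * D * S / H)
Numerator: 2 * 17715 * 151 = 5349930
2DS/H = 5349930 / 12.9 = 414723.3
EOQ = sqrt(414723.3) = 644.0 units

644.0 units


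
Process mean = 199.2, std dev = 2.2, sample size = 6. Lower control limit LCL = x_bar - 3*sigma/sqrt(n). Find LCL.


LCL = 199.2 - 3 * 2.2 / sqrt(6)

196.51


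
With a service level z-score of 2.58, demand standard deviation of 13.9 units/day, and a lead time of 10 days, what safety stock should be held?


Formula: SS = z * sigma_d * sqrt(LT)
sqrt(LT) = sqrt(10) = 3.1623
SS = 2.58 * 13.9 * 3.1623
SS = 113.4 units

113.4 units


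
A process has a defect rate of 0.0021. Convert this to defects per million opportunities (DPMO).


DPMO = defect_rate * 1000000 = 0.0021 * 1000000

2100


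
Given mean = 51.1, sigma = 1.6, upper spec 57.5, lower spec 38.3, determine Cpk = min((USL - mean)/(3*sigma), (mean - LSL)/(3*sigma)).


Cpu = (57.5 - 51.1) / (3 * 1.6) = 1.33
Cpl = (51.1 - 38.3) / (3 * 1.6) = 2.67
Cpk = min(1.33, 2.67) = 1.33

1.33


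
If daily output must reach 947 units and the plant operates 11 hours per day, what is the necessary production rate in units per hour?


Formula: Production Rate = Daily Demand / Available Hours
Rate = 947 units/day / 11 hours/day
Rate = 86.1 units/hour

86.1 units/hour


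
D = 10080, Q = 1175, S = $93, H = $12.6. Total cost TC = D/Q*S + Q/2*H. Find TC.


TC = 10080/1175 * 93 + 1175/2 * 12.6

$8200.32


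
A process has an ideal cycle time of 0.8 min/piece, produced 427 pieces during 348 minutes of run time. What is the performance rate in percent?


Formula: Performance = (Ideal CT * Total Count) / Run Time * 100
Ideal output time = 0.8 * 427 = 341.6 min
Performance = 341.6 / 348 * 100 = 98.2%

98.2%


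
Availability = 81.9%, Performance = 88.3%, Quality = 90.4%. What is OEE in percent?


Formula: OEE = Availability * Performance * Quality / 10000
A * P = 81.9% * 88.3% / 100 = 72.32%
OEE = 72.32% * 90.4% / 100 = 65.4%

65.4%


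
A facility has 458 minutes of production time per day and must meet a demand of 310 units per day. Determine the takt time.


Formula: Takt Time = Available Production Time / Customer Demand
Takt = 458 min/day / 310 units/day
Takt = 1.48 min/unit

1.48 min/unit


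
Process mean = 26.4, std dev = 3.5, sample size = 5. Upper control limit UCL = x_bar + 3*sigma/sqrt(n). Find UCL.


UCL = 26.4 + 3 * 3.5 / sqrt(5)

31.1


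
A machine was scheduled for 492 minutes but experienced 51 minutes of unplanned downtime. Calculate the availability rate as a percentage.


Formula: Availability = (Planned Time - Downtime) / Planned Time * 100
Uptime = 492 - 51 = 441 min
Availability = 441 / 492 * 100 = 89.6%

89.6%


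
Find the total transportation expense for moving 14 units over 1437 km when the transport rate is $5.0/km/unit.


TC = dist * cost * units = 1437 * 5.0 * 14 = $100590.00

$100590.00


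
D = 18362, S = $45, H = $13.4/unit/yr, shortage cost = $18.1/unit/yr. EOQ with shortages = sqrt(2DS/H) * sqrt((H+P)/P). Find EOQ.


Formula: EOQ* = sqrt(2DS/H) * sqrt((H+P)/P)
Base EOQ = sqrt(2*18362*45/13.4) = 351.18 units
Correction = sqrt((13.4+18.1)/18.1) = 1.31922
EOQ* = 351.18 * 1.31922 = 463.3 units

463.3 units


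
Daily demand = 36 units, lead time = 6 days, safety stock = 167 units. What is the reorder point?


Formula: ROP = (Daily Demand * Lead Time) + Safety Stock
Demand during lead time = 36 * 6 = 216 units
ROP = 216 + 167 = 383 units

383 units


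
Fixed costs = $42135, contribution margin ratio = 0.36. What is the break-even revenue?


Formula: BER = Fixed Costs / Contribution Margin Ratio
BER = $42135 / 0.36
BER = $117041.67 (to the nearest cent)

$117041.67


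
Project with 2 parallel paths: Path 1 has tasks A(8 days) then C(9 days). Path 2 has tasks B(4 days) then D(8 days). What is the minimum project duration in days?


Path 1 = 8 + 9 = 17 days
Path 2 = 4 + 8 = 12 days
Duration = max(17, 12) = 17 days

17 days


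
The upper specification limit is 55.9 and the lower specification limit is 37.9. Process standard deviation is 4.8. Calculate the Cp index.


Cp = (55.9 - 37.9) / (6 * 4.8)

0.63


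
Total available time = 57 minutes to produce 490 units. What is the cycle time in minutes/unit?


Formula: CT = Available Time / Number of Units
CT = 57 min / 490 units
CT = 0.12 min/unit

0.12 min/unit


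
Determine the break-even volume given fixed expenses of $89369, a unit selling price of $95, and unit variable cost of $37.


Formula: BEQ = Fixed Costs / (Price - Variable Cost)
Contribution margin = $95 - $37 = $58/unit
BEQ = ceil($89369 / $58/unit) = ceil(1540.84) = 1541 units

1541 units


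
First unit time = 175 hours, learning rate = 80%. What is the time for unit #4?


Formula: T_n = T_1 * (learning_rate)^(log2(n)) where learning_rate = rate/100
Doublings = log2(4) = 2
T_n = 175 * 0.8^2
T_n = 175 * 0.64 = 112.0 hours

112.0 hours


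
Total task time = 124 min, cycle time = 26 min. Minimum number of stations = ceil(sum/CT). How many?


Formula: N_min = ceil(Sum of Task Times / Cycle Time)
N_min = ceil(124 min / 26 min) = ceil(4.7692)
N_min = 5 stations

5


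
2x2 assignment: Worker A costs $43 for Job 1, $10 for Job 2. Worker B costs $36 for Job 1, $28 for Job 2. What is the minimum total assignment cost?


Option 1: A->1 + B->2 = $43 + $28 = $71
Option 2: A->2 + B->1 = $10 + $36 = $46
Min cost = min($71, $46) = $46

$46


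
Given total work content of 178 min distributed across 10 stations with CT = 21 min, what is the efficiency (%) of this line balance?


Formula: Efficiency = Sum of Task Times / (N_stations * CT) * 100
Total station capacity = 10 stations * 21 min = 210 min
Efficiency = 178 / 210 * 100 = 84.8%

84.8%


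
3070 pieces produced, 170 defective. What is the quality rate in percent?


Formula: Quality Rate = Good Pieces / Total Pieces * 100
Good pieces = 3070 - 170 = 2900
QR = 2900 / 3070 * 100 = 94.5%

94.5%


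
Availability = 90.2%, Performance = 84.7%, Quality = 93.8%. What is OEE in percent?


Formula: OEE = Availability * Performance * Quality / 10000
A * P = 90.2% * 84.7% / 100 = 76.4%
OEE = 76.4% * 93.8% / 100 = 71.7%

71.7%


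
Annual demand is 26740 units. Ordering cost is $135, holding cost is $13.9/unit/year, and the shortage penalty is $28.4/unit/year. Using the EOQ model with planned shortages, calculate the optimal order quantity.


Formula: EOQ* = sqrt(2DS/H) * sqrt((H+P)/P)
Base EOQ = sqrt(2*26740*135/13.9) = 720.7 units
Correction = sqrt((13.9+28.4)/28.4) = 1.22042
EOQ* = 720.7 * 1.22042 = 879.6 units

879.6 units


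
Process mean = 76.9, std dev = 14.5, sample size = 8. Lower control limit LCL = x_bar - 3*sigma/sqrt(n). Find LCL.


LCL = 76.9 - 3 * 14.5 / sqrt(8)

61.52


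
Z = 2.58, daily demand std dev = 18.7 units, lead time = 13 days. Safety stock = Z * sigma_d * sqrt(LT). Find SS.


Formula: SS = z * sigma_d * sqrt(LT)
sqrt(LT) = sqrt(13) = 3.6056
SS = 2.58 * 18.7 * 3.6056
SS = 174.0 units

174.0 units


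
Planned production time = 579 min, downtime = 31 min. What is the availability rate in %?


Formula: Availability = (Planned Time - Downtime) / Planned Time * 100
Uptime = 579 - 31 = 548 min
Availability = 548 / 579 * 100 = 94.6%

94.6%


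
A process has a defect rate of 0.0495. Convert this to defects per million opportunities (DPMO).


DPMO = defect_rate * 1000000 = 0.0495 * 1000000

49500


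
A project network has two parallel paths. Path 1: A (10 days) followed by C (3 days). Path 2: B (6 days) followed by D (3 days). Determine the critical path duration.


Path 1 = 10 + 3 = 13 days
Path 2 = 6 + 3 = 9 days
Duration = max(13, 9) = 13 days

13 days


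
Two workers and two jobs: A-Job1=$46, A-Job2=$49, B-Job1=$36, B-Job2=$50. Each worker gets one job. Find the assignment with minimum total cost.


Option 1: A->1 + B->2 = $46 + $50 = $96
Option 2: A->2 + B->1 = $49 + $36 = $85
Min cost = min($96, $85) = $85

$85


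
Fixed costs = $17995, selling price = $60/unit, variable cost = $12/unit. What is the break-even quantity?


Formula: BEQ = Fixed Costs / (Price - Variable Cost)
Contribution margin = $60 - $12 = $48/unit
BEQ = ceil($17995 / $48/unit) = ceil(374.9) = 375 units

375 units


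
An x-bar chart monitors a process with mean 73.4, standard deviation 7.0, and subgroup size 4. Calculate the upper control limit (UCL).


UCL = 73.4 + 3 * 7.0 / sqrt(4)

83.9


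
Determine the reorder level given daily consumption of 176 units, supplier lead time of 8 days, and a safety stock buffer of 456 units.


Formula: ROP = (Daily Demand * Lead Time) + Safety Stock
Demand during lead time = 176 * 8 = 1408 units
ROP = 1408 + 456 = 1864 units

1864 units


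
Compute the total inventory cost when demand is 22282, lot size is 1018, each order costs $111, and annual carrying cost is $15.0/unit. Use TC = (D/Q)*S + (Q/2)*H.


TC = 22282/1018 * 111 + 1018/2 * 15.0

$10064.57


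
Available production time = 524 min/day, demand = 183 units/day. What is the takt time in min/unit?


Formula: Takt Time = Available Production Time / Customer Demand
Takt = 524 min/day / 183 units/day
Takt = 2.86 min/unit

2.86 min/unit


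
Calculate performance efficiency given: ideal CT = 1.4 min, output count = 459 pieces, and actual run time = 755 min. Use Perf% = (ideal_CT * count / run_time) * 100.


Formula: Performance = (Ideal CT * Total Count) / Run Time * 100
Ideal output time = 1.4 * 459 = 642.6 min
Performance = 642.6 / 755 * 100 = 85.1%

85.1%


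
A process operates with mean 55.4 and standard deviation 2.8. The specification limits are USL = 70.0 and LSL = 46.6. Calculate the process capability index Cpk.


Cpu = (70.0 - 55.4) / (3 * 2.8) = 1.74
Cpl = (55.4 - 46.6) / (3 * 2.8) = 1.05
Cpk = min(1.74, 1.05) = 1.05

1.05
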